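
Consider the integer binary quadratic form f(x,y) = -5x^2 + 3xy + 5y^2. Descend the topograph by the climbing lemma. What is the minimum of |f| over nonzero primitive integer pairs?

river: ρ → (5,7,-3)
river: ρ → (-3,5,7)
river: ρ → (7,9,-1)
river: ρ → (-1,9,7)
river: ρ → (7,5,-3)
river: ρ → (-3,7,5)
river: ρ → (5,3,-5)
river: ρ → (-5,7,3)
river: ρ → (3,5,-7)
river: ρ → (-7,9,1)
river: ρ → (1,9,-7)
river: ρ → (-7,5,3)
river: ρ → (3,7,-5)
river: ρ → (-5,3,5)
closes: descent 0, river 14
min |a| on river = 1

1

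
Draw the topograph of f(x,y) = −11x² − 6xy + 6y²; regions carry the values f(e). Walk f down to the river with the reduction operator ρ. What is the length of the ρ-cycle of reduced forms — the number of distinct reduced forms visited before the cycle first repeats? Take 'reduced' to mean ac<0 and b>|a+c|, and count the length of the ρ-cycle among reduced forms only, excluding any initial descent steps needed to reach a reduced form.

D = 300, ⌊√D⌋ = 17
descent: ρ → (6,6,-11)  [lands on river]
river: ρ → (-11,16,1)
river: ρ → (1,16,-11)
river: ρ → (-11,6,6)
ρ-cycle length = 4 (tail of 1 descent step not counted)

4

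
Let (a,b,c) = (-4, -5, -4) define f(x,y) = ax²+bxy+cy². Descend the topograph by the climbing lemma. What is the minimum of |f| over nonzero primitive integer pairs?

translate: b→-3 (≡5 mod 8), so (4,5,4)→(4,-3,3)
flip: (4,-3,3)→(3,3,4)
reduced (well bottom): (3,3,4) with a≤c, −a<b≤a
well minimum |f| = |-3| = 3 (negative-definite)

3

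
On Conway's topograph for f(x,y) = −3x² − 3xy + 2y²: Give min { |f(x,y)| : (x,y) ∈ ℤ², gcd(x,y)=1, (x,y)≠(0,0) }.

descent: ρ → (2,3,-3)  [lands on river]
river: ρ → (-3,3,2)
river: ρ → (2,5,-1)
river: ρ → (-1,5,2)
closes: descent 1, river 4
min |a| on river = 1

1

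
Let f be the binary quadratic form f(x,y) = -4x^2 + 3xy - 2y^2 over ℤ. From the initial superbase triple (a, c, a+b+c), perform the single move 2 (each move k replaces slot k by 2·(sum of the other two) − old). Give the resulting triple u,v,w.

start (-4,-2,-3) = (f(1,0),f(0,1),f(1,1))
replace slot 2: 2·((-4)+(-3)) − (-2) = -12 → (-4,-12,-3)

-4,-12,-3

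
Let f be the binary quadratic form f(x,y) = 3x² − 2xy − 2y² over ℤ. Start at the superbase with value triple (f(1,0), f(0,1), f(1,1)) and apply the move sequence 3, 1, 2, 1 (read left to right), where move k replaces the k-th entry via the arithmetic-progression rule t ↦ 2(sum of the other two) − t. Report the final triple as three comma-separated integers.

start (3,-2,-1) = (f(1,0),f(0,1),f(1,1))
replace slot 3: 2·(3+(-2)) − (-1) = 3 → (3,-2,3)
replace slot 1: 2·((-2)+3) − 3 = -1 → (-1,-2,3)
replace slot 2: 2·((-1)+3) − (-2) = 6 → (-1,6,3)
replace slot 1: 2·(6+3) − (-1) = 19 → (19,6,3)

19,6,3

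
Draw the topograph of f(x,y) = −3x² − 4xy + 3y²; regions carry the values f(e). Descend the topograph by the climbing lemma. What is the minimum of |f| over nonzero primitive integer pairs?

descent: ρ → (3,4,-3)  [lands on river]
river: ρ → (-3,2,4)
river: ρ → (4,6,-1)
river: ρ → (-1,6,4)
river: ρ → (4,2,-3)
river: ρ → (-3,4,3)
river: ρ → (3,2,-4)
river: ρ → (-4,6,1)
river: ρ → (1,6,-4)
river: ρ → (-4,2,3)
closes: descent 1, river 10
min |a| on river = 1

1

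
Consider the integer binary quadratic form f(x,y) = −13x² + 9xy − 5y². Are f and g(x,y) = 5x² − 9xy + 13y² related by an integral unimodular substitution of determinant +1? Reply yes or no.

D₁ = -179, D₂ = -179
f is negative-definite; reduce −f:
−f: flip: (13,-9,5)→(5,9,13)
−f: translate: b→-1 (≡9 mod 10), so (5,9,13)→(5,-1,9)
−f: reduced (well bottom): (5,-1,9) with a≤c, −a<b≤a
flip sign back: reduced form of f is (-5,1,-9)
g: translate: b→1 (≡-9 mod 10), so (5,-9,13)→(5,1,9)
g: reduced (well bottom): (5,1,9) with a≤c, −a<b≤a
reduced forms (-5, 1, -9) vs (5, 1, 9) ⇒ inequivalent

no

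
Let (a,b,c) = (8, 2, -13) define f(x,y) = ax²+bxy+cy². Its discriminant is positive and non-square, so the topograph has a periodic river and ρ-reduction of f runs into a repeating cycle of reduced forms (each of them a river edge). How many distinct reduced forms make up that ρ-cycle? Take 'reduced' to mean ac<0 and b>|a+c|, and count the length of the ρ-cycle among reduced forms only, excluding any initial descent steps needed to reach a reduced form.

D = 420, ⌊√D⌋ = 20
descent: ρ → (-13,-2,8)
descent: ρ → (8,18,-3)  [lands on river]
river: ρ → (-3,18,8)
river: ρ → (8,14,-7)
river: ρ → (-7,14,8)
ρ-cycle length = 4 (tail of 2 descent steps not counted)

4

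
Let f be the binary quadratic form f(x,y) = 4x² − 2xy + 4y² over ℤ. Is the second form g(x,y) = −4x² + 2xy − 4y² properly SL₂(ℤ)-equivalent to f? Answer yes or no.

D₁ = -60, D₂ = -60
f: flip: (4,-2,4)→(4,2,4)
f: reduced (well bottom): (4,2,4) with a≤c, −a<b≤a
g is negative-definite; reduce −g:
−g: flip: (4,-2,4)→(4,2,4)
−g: reduced (well bottom): (4,2,4) with a≤c, −a<b≤a
flip sign back: reduced form of g is (-4,-2,-4)
reduced forms (4, 2, 4) vs (-4, -2, -4) ⇒ inequivalent

no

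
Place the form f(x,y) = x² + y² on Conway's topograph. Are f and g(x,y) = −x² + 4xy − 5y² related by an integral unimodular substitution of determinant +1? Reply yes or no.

D₁ = -4, D₂ = -4
f: reduced (well bottom): (1,0,1) with a≤c, −a<b≤a
g is negative-definite; reduce −g:
−g: translate: b→0 (≡-4 mod 2), so (1,-4,5)→(1,0,1)
−g: reduced (well bottom): (1,0,1) with a≤c, −a<b≤a
flip sign back: reduced form of g is (-1,0,-1)
reduced forms (1, 0, 1) vs (-1, 0, -1) ⇒ inequivalent

no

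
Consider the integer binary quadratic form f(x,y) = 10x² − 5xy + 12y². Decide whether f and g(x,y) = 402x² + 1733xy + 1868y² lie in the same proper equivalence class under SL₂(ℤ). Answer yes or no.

D₁ = -455, D₂ = -455
f: reduced (well bottom): (10,-5,12) with a≤c, −a<b≤a
g: translate: b→125 (≡1733 mod 804), so (402,1733,1868)→(402,125,10)
g: flip: (402,125,10)→(10,-125,402)
g: translate: b→-5 (≡-125 mod 20), so (10,-125,402)→(10,-5,12)
g: reduced (well bottom): (10,-5,12) with a≤c, −a<b≤a
reduced forms (10, -5, 12) vs (10, -5, 12) ⇒ equivalent

yes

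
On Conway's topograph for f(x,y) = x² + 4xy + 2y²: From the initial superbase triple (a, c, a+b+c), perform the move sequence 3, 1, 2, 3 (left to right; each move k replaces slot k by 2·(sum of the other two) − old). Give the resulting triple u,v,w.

start (1,2,7) = (f(1,0),f(0,1),f(1,1))
replace slot 3: 2·(1+2) − 7 = -1 → (1,2,-1)
replace slot 1: 2·(2+(-1)) − 1 = 1 → (1,2,-1)
replace slot 2: 2·(1+(-1)) − 2 = -2 → (1,-2,-1)
replace slot 3: 2·(1+(-2)) − (-1) = -1 → (1,-2,-1)

1,-2,-1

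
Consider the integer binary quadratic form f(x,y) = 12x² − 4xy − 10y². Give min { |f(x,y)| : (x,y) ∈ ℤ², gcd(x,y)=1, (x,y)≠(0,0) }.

descent: ρ → (-10,4,12)  [lands on river]
river: ρ → (12,20,-2)
river: ρ → (-2,20,12)
river: ρ → (12,4,-10)
river: ρ → (-10,16,6)
river: ρ → (6,20,-4)
river: ρ → (-4,20,6)
river: ρ → (6,16,-10)
closes: descent 1, river 8
min |a| on river = 2

2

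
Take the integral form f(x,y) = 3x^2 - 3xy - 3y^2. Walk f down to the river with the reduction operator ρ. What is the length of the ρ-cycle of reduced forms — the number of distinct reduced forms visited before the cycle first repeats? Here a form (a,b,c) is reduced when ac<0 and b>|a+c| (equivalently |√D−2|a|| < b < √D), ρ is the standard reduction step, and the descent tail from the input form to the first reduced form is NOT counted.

D = 45, ⌊√D⌋ = 6
descent: ρ → (-3,3,3)  [lands on river]
river: ρ → (3,3,-3)
ρ-cycle length = 2 (tail of 1 descent step not counted)

2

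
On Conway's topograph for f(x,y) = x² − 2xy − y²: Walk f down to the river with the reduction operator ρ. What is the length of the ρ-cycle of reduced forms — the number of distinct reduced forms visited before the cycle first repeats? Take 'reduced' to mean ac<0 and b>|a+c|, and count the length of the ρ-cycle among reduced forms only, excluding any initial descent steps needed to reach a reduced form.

D = 8, ⌊√D⌋ = 2
descent: ρ → (-1,2,1)  [lands on river]
river: ρ → (1,2,-1)
ρ-cycle length = 2 (tail of 1 descent step not counted)

2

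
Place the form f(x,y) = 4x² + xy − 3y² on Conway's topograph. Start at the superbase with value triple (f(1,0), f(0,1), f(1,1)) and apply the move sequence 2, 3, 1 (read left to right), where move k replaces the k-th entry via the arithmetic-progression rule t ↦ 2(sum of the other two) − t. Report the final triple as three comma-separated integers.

start (4,-3,2) = (f(1,0),f(0,1),f(1,1))
replace slot 2: 2·(4+2) − (-3) = 15 → (4,15,2)
replace slot 3: 2·(4+15) − 2 = 36 → (4,15,36)
replace slot 1: 2·(15+36) − 4 = 98 → (98,15,36)

98,15,36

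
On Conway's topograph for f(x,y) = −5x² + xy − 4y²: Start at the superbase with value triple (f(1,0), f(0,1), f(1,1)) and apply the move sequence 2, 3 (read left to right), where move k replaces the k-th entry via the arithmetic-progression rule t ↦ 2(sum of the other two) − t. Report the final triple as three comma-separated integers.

start (-5,-4,-8) = (f(1,0),f(0,1),f(1,1))
replace slot 2: 2·((-5)+(-8)) − (-4) = -22 → (-5,-22,-8)
replace slot 3: 2·((-5)+(-22)) − (-8) = -46 → (-5,-22,-46)

-5,-22,-46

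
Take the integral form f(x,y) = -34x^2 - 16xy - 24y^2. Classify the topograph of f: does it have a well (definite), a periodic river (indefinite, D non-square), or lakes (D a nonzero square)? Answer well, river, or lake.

D = b²−4ac = (-16)² − 4·(-34)·(-24) = -3008
D < 0 ⇒ definite ⇒ every region one sign ⇒ single well

well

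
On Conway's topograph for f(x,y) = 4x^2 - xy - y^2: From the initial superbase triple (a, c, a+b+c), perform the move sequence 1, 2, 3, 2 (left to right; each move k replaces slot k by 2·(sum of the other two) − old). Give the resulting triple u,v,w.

start (4,-1,2) = (f(1,0),f(0,1),f(1,1))
replace slot 1: 2·((-1)+2) − 4 = -2 → (-2,-1,2)
replace slot 2: 2·((-2)+2) − (-1) = 1 → (-2,1,2)
replace slot 3: 2·((-2)+1) − 2 = -4 → (-2,1,-4)
replace slot 2: 2·((-2)+(-4)) − 1 = -13 → (-2,-13,-4)

-2,-13,-4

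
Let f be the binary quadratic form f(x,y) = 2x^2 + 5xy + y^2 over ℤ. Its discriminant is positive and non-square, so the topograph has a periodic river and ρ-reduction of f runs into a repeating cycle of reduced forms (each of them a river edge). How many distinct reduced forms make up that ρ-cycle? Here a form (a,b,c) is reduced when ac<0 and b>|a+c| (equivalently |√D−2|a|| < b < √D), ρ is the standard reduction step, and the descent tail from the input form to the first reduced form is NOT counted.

D = 17, ⌊√D⌋ = 4
descent: ρ → (1,3,-2)  [lands on river]
river: ρ → (-2,1,2)
river: ρ → (2,3,-1)
river: ρ → (-1,3,2)
river: ρ → (2,1,-2)
river: ρ → (-2,3,1)
ρ-cycle length = 6 (tail of 1 descent step not counted)

6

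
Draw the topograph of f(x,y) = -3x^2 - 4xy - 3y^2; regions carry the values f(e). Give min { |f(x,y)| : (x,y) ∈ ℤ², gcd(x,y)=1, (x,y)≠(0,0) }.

translate: b→-2 (≡4 mod 6), so (3,4,3)→(3,-2,2)
flip: (3,-2,2)→(2,2,3)
reduced (well bottom): (2,2,3) with a≤c, −a<b≤a
well minimum |f| = |-2| = 2 (negative-definite)

2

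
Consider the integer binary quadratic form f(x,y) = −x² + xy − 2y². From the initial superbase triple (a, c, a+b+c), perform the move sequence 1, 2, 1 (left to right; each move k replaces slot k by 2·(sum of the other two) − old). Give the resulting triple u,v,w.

start (-1,-2,-2) = (f(1,0),f(0,1),f(1,1))
replace slot 1: 2·((-2)+(-2)) − (-1) = -7 → (-7,-2,-2)
replace slot 2: 2·((-7)+(-2)) − (-2) = -16 → (-7,-16,-2)
replace slot 1: 2·((-16)+(-2)) − (-7) = -29 → (-29,-16,-2)

-29,-16,-2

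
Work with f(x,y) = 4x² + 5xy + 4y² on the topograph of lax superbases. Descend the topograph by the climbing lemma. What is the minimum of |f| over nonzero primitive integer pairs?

translate: b→-3 (≡5 mod 8), so (4,5,4)→(4,-3,3)
flip: (4,-3,3)→(3,3,4)
reduced (well bottom): (3,3,4) with a≤c, −a<b≤a
well minimum = a = 3

3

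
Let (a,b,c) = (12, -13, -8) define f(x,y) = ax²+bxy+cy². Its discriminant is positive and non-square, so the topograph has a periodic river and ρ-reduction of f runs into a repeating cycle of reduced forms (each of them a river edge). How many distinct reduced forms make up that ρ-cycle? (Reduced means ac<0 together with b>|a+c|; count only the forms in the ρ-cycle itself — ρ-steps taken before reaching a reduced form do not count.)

D = 553, ⌊√D⌋ = 23
descent: ρ → (-8,13,12)  [lands on river]
river: ρ → (12,11,-9)
river: ρ → (-9,7,14)
river: ρ → (14,21,-2)
river: ρ → (-2,23,3)
river: ρ → (3,19,-16)
river: ρ → (-16,13,6)
river: ρ → (6,23,-1)
river: ρ → (-1,23,6)
river: ρ → (6,13,-16)
river: ρ → (-16,19,3)
river: ρ → (3,23,-2)
river: ρ → (-2,21,14)
river: ρ → (14,7,-9)
river: ρ → (-9,11,12)
river: ρ → (12,13,-8)
river: ρ → (-8,19,6)
river: ρ → (6,17,-11)
river: ρ → (-11,5,12)
river: ρ → (12,19,-4)
river: ρ → (-4,21,7)
river: ρ → (7,21,-4)
river: ρ → (-4,19,12)
river: ρ → (12,5,-11)
river: ρ → (-11,17,6)
river: ρ → (6,19,-8)
ρ-cycle length = 26 (tail of 1 descent step not counted)

26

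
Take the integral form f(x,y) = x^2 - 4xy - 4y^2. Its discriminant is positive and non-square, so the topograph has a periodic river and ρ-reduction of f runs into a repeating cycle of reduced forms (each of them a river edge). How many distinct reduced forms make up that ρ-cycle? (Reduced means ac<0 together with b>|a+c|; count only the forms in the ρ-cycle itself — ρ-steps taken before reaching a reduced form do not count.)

D = 32, ⌊√D⌋ = 5
descent: ρ → (-4,4,1)  [lands on river]
river: ρ → (1,4,-4)
ρ-cycle length = 2 (tail of 1 descent step not counted)

2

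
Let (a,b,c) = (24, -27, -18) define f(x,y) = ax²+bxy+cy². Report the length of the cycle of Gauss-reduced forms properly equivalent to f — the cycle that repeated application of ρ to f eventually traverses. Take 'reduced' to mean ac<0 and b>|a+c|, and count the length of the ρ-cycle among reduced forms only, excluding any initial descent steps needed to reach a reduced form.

D = 2457, ⌊√D⌋ = 49
descent: ρ → (-18,27,24)  [lands on river]
river: ρ → (24,21,-21)
river: ρ → (-21,21,24)
river: ρ → (24,27,-18)
river: ρ → (-18,45,6)
river: ρ → (6,39,-39)
river: ρ → (-39,39,6)
river: ρ → (6,45,-18)
ρ-cycle length = 8 (tail of 1 descent step not counted)

8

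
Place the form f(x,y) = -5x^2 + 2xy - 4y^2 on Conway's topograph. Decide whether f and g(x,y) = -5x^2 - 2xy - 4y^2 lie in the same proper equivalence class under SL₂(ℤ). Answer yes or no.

D₁ = -76, D₂ = -76
f is negative-definite; reduce −f:
−f: flip: (5,-2,4)→(4,2,5)
−f: reduced (well bottom): (4,2,5) with a≤c, −a<b≤a
flip sign back: reduced form of f is (-4,-2,-5)
g is negative-definite; reduce −g:
−g: flip: (5,2,4)→(4,-2,5)
−g: reduced (well bottom): (4,-2,5) with a≤c, −a<b≤a
flip sign back: reduced form of g is (-4,2,-5)
reduced forms (-4, -2, -5) vs (-4, 2, -5) ⇒ inequivalent

no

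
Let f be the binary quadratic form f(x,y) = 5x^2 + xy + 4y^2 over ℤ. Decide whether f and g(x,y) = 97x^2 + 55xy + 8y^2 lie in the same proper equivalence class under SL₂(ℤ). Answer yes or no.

D₁ = -79, D₂ = -79
f: flip: (5,1,4)→(4,-1,5)
f: reduced (well bottom): (4,-1,5) with a≤c, −a<b≤a
g: flip: (97,55,8)→(8,-55,97)
g: translate: b→-7 (≡-55 mod 16), so (8,-55,97)→(8,-7,4)
g: flip: (8,-7,4)→(4,7,8)
g: translate: b→-1 (≡7 mod 8), so (4,7,8)→(4,-1,5)
g: reduced (well bottom): (4,-1,5) with a≤c, −a<b≤a
reduced forms (4, -1, 5) vs (4, -1, 5) ⇒ equivalent

yes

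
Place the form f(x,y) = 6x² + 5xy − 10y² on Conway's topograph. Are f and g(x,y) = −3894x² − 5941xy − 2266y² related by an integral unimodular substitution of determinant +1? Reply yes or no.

D₁ = 265, D₂ = 265
river cycle of f (length 22): (-10, 15, 1), (1, 15, -10), (-10, 5, 6), (6, 7, -9), (-9, 11, 4), (4, 13, -6), (-6, 11, 6), (6, 13, -4), (-4, 11, 9), (9, 7, -6), … (12 more)
river cycle of g (length 22): (-10, 15, 1), (1, 15, -10), (-10, 5, 6), (6, 7, -9), (-9, 11, 4), (4, 13, -6), (-6, 11, 6), (6, 13, -4), (-4, 11, 9), (9, 7, -6), … (12 more)
cycles coincide ⇒ equivalent

yes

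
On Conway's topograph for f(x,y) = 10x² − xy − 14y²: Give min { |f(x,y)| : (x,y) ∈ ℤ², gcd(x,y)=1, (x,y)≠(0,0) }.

descent: ρ → (-14,1,10)
descent: ρ → (10,19,-5)  [lands on river]
river: ρ → (-5,21,6)
river: ρ → (6,15,-14)
river: ρ → (-14,13,7)
river: ρ → (7,15,-12)
river: ρ → (-12,9,10)
river: ρ → (10,11,-11)
river: ρ → (-11,11,10)
river: ρ → (10,9,-12)
river: ρ → (-12,15,7)
river: ρ → (7,13,-14)
river: ρ → (-14,15,6)
river: ρ → (6,21,-5)
river: ρ → (-5,19,10)
river: ρ → (10,21,-3)
river: ρ → (-3,21,10)
closes: descent 2, river 16
min |a| on river = 3

3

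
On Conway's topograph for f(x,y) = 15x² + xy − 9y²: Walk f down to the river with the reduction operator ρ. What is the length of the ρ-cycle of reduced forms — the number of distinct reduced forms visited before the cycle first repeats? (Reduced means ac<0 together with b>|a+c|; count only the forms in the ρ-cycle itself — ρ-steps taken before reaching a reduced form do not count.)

D = 541, ⌊√D⌋ = 23
descent: ρ → (-9,17,7)  [lands on river]
river: ρ → (7,11,-15)
river: ρ → (-15,19,3)
river: ρ → (3,23,-1)
river: ρ → (-1,23,3)
river: ρ → (3,19,-15)
river: ρ → (-15,11,7)
river: ρ → (7,17,-9)
river: ρ → (-9,19,5)
river: ρ → (5,21,-5)
river: ρ → (-5,19,9)
river: ρ → (9,17,-7)
river: ρ → (-7,11,15)
river: ρ → (15,19,-3)
river: ρ → (-3,23,1)
river: ρ → (1,23,-3)
river: ρ → (-3,19,15)
river: ρ → (15,11,-7)
river: ρ → (-7,17,9)
river: ρ → (9,19,-5)
river: ρ → (-5,21,5)
river: ρ → (5,19,-9)
ρ-cycle length = 22 (tail of 1 descent step not counted)

22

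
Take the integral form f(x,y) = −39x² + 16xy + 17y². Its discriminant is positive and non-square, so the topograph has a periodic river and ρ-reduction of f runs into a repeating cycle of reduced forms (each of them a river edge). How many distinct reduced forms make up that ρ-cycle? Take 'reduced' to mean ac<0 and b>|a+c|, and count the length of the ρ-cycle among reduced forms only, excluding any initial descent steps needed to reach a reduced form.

D = 2908, ⌊√D⌋ = 53
descent: ρ → (17,52,-3)  [lands on river]
river: ρ → (-3,50,34)
river: ρ → (34,18,-19)
river: ρ → (-19,20,33)
river: ρ → (33,46,-6)
river: ρ → (-6,50,17)
ρ-cycle length = 6 (tail of 1 descent step not counted)

6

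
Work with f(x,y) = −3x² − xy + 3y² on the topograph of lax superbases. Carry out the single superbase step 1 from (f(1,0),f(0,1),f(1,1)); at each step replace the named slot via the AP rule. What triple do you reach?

start (-3,3,-1) = (f(1,0),f(0,1),f(1,1))
replace slot 1: 2·(3+(-1)) − (-3) = 7 → (7,3,-1)

7,3,-1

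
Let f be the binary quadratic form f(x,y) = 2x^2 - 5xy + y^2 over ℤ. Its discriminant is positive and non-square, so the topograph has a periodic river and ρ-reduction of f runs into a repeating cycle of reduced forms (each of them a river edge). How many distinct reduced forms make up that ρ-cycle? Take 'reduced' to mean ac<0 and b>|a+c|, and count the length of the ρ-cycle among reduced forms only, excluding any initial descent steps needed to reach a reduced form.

D = 17, ⌊√D⌋ = 4
descent: ρ → (1,3,-2)  [lands on river]
river: ρ → (-2,1,2)
river: ρ → (2,3,-1)
river: ρ → (-1,3,2)
river: ρ → (2,1,-2)
river: ρ → (-2,3,1)
ρ-cycle length = 6 (tail of 1 descent step not counted)

6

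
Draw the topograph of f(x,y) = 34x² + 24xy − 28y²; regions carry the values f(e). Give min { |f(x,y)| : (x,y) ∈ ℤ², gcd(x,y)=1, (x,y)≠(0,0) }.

river: ρ → (-28,32,30)
river: ρ → (30,28,-30)
river: ρ → (-30,32,28)
river: ρ → (28,24,-34)
river: ρ → (-34,44,18)
river: ρ → (18,64,-4)
river: ρ → (-4,64,18)
river: ρ → (18,44,-34)
river: ρ → (-34,24,28)
river: ρ → (28,32,-30)
river: ρ → (-30,28,30)
river: ρ → (30,32,-28)
river: ρ → (-28,24,34)
river: ρ → (34,44,-18)
river: ρ → (-18,64,4)
river: ρ → (4,64,-18)
river: ρ → (-18,44,34)
river: ρ → (34,24,-28)
closes: descent 0, river 18
min |a| on river = 4

4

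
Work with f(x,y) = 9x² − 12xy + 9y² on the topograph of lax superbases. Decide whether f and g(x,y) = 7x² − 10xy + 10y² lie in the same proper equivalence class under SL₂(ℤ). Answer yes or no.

D₁ = -180, D₂ = -180
f: translate: b→6 (≡-12 mod 18), so (9,-12,9)→(9,6,6)
f: flip: (9,6,6)→(6,-6,9)
f: translate: b→6 (≡-6 mod 12), so (6,-6,9)→(6,6,9)
f: reduced (well bottom): (6,6,9) with a≤c, −a<b≤a
g: translate: b→4 (≡-10 mod 14), so (7,-10,10)→(7,4,7)
g: reduced (well bottom): (7,4,7) with a≤c, −a<b≤a
reduced forms (6, 6, 9) vs (7, 4, 7) ⇒ inequivalent

no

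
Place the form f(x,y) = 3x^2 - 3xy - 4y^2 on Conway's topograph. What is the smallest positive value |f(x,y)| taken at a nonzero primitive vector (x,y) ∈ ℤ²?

descent: ρ → (-4,3,3)  [lands on river]
river: ρ → (3,3,-4)
river: ρ → (-4,5,2)
river: ρ → (2,7,-1)
river: ρ → (-1,7,2)
river: ρ → (2,5,-4)
closes: descent 1, river 6
min |a| on river = 1

1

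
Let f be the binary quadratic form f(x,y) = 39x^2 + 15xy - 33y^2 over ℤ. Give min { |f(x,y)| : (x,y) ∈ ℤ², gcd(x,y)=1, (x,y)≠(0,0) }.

river: ρ → (-33,51,21)
river: ρ → (21,33,-51)
river: ρ → (-51,69,3)
river: ρ → (3,69,-51)
river: ρ → (-51,33,21)
river: ρ → (21,51,-33)
river: ρ → (-33,15,39)
river: ρ → (39,63,-9)
river: ρ → (-9,63,39)
river: ρ → (39,15,-33)
closes: descent 0, river 10
min |a| on river = 3

3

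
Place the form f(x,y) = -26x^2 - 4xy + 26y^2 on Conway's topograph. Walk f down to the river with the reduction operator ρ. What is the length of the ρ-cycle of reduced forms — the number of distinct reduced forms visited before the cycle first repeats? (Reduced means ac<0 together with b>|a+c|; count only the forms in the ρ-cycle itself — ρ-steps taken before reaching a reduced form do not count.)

D = 2720, ⌊√D⌋ = 52
descent: ρ → (26,4,-26)  [lands on river]
river: ρ → (-26,48,4)
river: ρ → (4,48,-26)
river: ρ → (-26,4,26)
river: ρ → (26,48,-4)
river: ρ → (-4,48,26)
ρ-cycle length = 6 (tail of 1 descent step not counted)

6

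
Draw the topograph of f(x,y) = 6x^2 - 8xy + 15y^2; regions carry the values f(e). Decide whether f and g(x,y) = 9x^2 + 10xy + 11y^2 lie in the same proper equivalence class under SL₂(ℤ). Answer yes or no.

D₁ = -296, D₂ = -296
f: translate: b→4 (≡-8 mod 12), so (6,-8,15)→(6,4,13)
f: reduced (well bottom): (6,4,13) with a≤c, −a<b≤a
g: translate: b→-8 (≡10 mod 18), so (9,10,11)→(9,-8,10)
g: reduced (well bottom): (9,-8,10) with a≤c, −a<b≤a
reduced forms (6, 4, 13) vs (9, -8, 10) ⇒ inequivalent

no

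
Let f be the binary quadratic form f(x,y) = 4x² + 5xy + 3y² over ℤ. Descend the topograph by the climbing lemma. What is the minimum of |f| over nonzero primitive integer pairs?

translate: b→-3 (≡5 mod 8), so (4,5,3)→(4,-3,2)
flip: (4,-3,2)→(2,3,4)
translate: b→-1 (≡3 mod 4), so (2,3,4)→(2,-1,3)
reduced (well bottom): (2,-1,3) with a≤c, −a<b≤a
well minimum = a = 2

2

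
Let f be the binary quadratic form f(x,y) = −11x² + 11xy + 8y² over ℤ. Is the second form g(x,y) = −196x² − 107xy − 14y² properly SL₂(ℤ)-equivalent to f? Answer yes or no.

D₁ = 473, D₂ = 473
river cycle of f (length 4): (8, 21, -1), (-1, 21, 8), (8, 11, -11), (-11, 11, 8)
river cycle of g (length 4): (8, 21, -1), (-1, 21, 8), (8, 11, -11), (-11, 11, 8)
cycles coincide ⇒ equivalent

yes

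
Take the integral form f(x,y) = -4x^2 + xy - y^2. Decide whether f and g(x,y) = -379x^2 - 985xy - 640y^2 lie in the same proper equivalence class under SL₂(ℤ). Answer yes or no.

D₁ = -15, D₂ = -15
f is negative-definite; reduce −f:
−f: flip: (4,-1,1)→(1,1,4)
−f: reduced (well bottom): (1,1,4) with a≤c, −a<b≤a
flip sign back: reduced form of f is (-1,-1,-4)
g is negative-definite; reduce −g:
−g: translate: b→227 (≡985 mod 758), so (379,985,640)→(379,227,34)
−g: flip: (379,227,34)→(34,-227,379)
−g: translate: b→-23 (≡-227 mod 68), so (34,-227,379)→(34,-23,4)
−g: flip: (34,-23,4)→(4,23,34)
−g: translate: b→-1 (≡23 mod 8), so (4,23,34)→(4,-1,1)
−g: flip: (4,-1,1)→(1,1,4)
−g: reduced (well bottom): (1,1,4) with a≤c, −a<b≤a
flip sign back: reduced form of g is (-1,-1,-4)
reduced forms (-1, -1, -4) vs (-1, -1, -4) ⇒ equivalent

yes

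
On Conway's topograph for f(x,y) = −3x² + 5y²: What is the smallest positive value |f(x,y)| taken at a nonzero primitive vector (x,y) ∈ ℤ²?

descent: ρ → (5,0,-3)
descent: ρ → (-3,6,2)  [lands on river]
river: ρ → (2,6,-3)
closes: descent 2, river 2
min |a| on river = 2

2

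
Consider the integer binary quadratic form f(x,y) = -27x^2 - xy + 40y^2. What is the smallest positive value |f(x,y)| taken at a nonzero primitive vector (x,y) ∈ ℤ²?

descent: ρ → (40,1,-27)
descent: ρ → (-27,53,14)  [lands on river]
river: ρ → (14,59,-15)
river: ρ → (-15,61,10)
river: ρ → (10,59,-21)
river: ρ → (-21,25,44)
river: ρ → (44,63,-2)
river: ρ → (-2,65,12)
river: ρ → (12,55,-27)
closes: descent 2, river 8
min |a| on river = 2

2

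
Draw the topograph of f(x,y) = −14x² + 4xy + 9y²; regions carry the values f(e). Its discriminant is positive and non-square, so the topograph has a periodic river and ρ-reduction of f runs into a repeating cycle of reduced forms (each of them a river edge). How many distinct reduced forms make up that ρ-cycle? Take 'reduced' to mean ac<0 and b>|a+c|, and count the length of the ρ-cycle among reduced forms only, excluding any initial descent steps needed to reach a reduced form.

D = 520, ⌊√D⌋ = 22
descent: ρ → (9,14,-9)  [lands on river]
river: ρ → (-9,22,1)
river: ρ → (1,22,-9)
river: ρ → (-9,14,9)
river: ρ → (9,22,-1)
river: ρ → (-1,22,9)
ρ-cycle length = 6 (tail of 1 descent step not counted)

6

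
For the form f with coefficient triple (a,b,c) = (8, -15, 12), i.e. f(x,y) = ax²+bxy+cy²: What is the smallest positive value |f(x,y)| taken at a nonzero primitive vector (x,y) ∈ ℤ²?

translate: b→1 (≡-15 mod 16), so (8,-15,12)→(8,1,5)
flip: (8,1,5)→(5,-1,8)
reduced (well bottom): (5,-1,8) with a≤c, −a<b≤a
well minimum = a = 5

5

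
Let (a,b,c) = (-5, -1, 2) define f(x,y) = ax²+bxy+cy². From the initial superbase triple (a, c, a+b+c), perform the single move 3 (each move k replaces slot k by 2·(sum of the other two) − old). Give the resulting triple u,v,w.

start (-5,2,-4) = (f(1,0),f(0,1),f(1,1))
replace slot 3: 2·((-5)+2) − (-4) = -2 → (-5,2,-2)

-5,2,-2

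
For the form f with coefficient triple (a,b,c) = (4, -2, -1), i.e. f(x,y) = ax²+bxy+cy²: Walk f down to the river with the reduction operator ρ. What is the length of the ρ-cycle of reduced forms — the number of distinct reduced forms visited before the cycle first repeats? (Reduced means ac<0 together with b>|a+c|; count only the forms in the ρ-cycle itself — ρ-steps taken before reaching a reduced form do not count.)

D = 20, ⌊√D⌋ = 4
descent: ρ → (-1,4,1)  [lands on river]
river: ρ → (1,4,-1)
ρ-cycle length = 2 (tail of 1 descent step not counted)

2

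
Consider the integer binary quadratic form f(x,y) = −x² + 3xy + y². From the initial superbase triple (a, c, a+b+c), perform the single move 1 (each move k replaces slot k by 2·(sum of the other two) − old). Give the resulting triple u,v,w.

start (-1,1,3) = (f(1,0),f(0,1),f(1,1))
replace slot 1: 2·(1+3) − (-1) = 9 → (9,1,3)

9,1,3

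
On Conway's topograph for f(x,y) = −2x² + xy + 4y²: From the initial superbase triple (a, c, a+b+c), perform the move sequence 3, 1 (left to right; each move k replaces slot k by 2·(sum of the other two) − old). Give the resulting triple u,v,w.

start (-2,4,3) = (f(1,0),f(0,1),f(1,1))
replace slot 3: 2·((-2)+4) − 3 = 1 → (-2,4,1)
replace slot 1: 2·(4+1) − (-2) = 12 → (12,4,1)

12,4,1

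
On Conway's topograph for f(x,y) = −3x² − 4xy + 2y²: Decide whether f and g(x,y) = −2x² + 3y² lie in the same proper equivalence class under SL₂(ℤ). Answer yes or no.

D₁ = 40, D₂ = 24
discriminants differ ⇒ not SL₂(ℤ)-equivalent

no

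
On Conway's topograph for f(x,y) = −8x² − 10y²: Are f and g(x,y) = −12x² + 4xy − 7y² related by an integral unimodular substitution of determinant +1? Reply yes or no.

D₁ = -320, D₂ = -320
f is negative-definite; reduce −f:
−f: reduced (well bottom): (8,0,10) with a≤c, −a<b≤a
flip sign back: reduced form of f is (-8,0,-10)
g is negative-definite; reduce −g:
−g: flip: (12,-4,7)→(7,4,12)
−g: reduced (well bottom): (7,4,12) with a≤c, −a<b≤a
flip sign back: reduced form of g is (-7,-4,-12)
reduced forms (-8, 0, -10) vs (-7, -4, -12) ⇒ inequivalent

no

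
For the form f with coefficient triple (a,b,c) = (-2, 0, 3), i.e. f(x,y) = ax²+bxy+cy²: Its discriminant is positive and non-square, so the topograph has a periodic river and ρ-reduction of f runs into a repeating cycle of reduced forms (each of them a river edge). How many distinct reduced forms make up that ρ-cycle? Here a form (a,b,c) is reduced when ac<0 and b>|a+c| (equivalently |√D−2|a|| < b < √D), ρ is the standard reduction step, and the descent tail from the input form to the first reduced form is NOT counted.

D = 24, ⌊√D⌋ = 4
descent: ρ → (3,0,-2)
descent: ρ → (-2,4,1)  [lands on river]
river: ρ → (1,4,-2)
ρ-cycle length = 2 (tail of 2 descent steps not counted)

2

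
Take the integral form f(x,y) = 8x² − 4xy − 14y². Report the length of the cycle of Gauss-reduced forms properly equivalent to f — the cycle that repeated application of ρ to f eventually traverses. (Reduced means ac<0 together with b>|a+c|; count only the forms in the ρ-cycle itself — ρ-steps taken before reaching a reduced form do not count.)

D = 464, ⌊√D⌋ = 21
descent: ρ → (-14,4,8)
descent: ρ → (8,12,-10)  [lands on river]
river: ρ → (-10,8,10)
river: ρ → (10,12,-8)
river: ρ → (-8,20,2)
river: ρ → (2,20,-8)
river: ρ → (-8,12,10)
river: ρ → (10,8,-10)
river: ρ → (-10,12,8)
river: ρ → (8,20,-2)
river: ρ → (-2,20,8)
ρ-cycle length = 10 (tail of 2 descent steps not counted)

10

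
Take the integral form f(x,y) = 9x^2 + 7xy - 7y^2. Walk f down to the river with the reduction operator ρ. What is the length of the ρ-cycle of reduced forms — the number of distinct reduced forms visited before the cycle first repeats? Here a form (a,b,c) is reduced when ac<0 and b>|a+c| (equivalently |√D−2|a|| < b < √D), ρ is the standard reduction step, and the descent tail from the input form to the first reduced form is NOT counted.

D = 301, ⌊√D⌋ = 17
river: ρ → (-7,7,9)
river: ρ → (9,11,-5)
river: ρ → (-5,9,11)
river: ρ → (11,13,-3)
river: ρ → (-3,17,1)
river: ρ → (1,17,-3)
river: ρ → (-3,13,11)
river: ρ → (11,9,-5)
river: ρ → (-5,11,9)
river: ρ → (9,7,-7)
ρ-cycle length = 10 (tail of 0 descent steps not counted)

10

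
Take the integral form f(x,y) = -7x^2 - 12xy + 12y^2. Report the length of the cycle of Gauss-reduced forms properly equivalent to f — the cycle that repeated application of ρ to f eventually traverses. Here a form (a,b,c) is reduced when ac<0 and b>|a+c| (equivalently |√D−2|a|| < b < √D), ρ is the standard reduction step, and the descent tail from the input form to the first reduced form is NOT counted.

D = 480, ⌊√D⌋ = 21
descent: ρ → (12,12,-7)  [lands on river]
river: ρ → (-7,16,8)
river: ρ → (8,16,-7)
river: ρ → (-7,12,12)
ρ-cycle length = 4 (tail of 1 descent step not counted)

4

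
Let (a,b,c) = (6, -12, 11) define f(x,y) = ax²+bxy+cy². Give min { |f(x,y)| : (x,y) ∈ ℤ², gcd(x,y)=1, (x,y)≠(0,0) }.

translate: b→0 (≡-12 mod 12), so (6,-12,11)→(6,0,5)
flip: (6,0,5)→(5,0,6)
reduced (well bottom): (5,0,6) with a≤c, −a<b≤a
well minimum = a = 5

5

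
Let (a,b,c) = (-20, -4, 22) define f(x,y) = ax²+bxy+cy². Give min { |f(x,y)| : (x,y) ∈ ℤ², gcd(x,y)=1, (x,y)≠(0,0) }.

descent: ρ → (22,4,-20)  [lands on river]
river: ρ → (-20,36,6)
river: ρ → (6,36,-20)
river: ρ → (-20,4,22)
river: ρ → (22,40,-2)
river: ρ → (-2,40,22)
closes: descent 1, river 6
min |a| on river = 2

2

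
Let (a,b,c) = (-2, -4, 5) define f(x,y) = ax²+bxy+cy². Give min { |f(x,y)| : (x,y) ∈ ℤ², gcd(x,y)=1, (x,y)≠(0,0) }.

descent: ρ → (5,4,-2)  [lands on river]
river: ρ → (-2,4,5)
river: ρ → (5,6,-1)
river: ρ → (-1,6,5)
closes: descent 1, river 4
min |a| on river = 1

1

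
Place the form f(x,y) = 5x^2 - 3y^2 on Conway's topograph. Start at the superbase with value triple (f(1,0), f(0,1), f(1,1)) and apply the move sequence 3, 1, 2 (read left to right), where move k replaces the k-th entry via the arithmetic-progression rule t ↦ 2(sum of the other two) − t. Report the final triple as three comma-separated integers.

start (5,-3,2) = (f(1,0),f(0,1),f(1,1))
replace slot 3: 2·(5+(-3)) − 2 = 2 → (5,-3,2)
replace slot 1: 2·((-3)+2) − 5 = -7 → (-7,-3,2)
replace slot 2: 2·((-7)+2) − (-3) = -7 → (-7,-7,2)

-7,-7,2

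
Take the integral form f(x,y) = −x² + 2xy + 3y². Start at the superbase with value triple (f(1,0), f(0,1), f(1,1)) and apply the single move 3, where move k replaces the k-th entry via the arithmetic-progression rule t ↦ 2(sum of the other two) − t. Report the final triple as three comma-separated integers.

start (-1,3,4) = (f(1,0),f(0,1),f(1,1))
replace slot 3: 2·((-1)+3) − 4 = 0 → (-1,3,0)

-1,3,0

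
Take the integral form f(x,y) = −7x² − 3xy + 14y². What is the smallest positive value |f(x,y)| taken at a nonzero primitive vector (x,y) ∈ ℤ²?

descent: ρ → (14,3,-7)
descent: ρ → (-7,11,10)  [lands on river]
river: ρ → (10,9,-8)
river: ρ → (-8,7,11)
river: ρ → (11,15,-4)
river: ρ → (-4,17,7)
river: ρ → (7,11,-10)
river: ρ → (-10,9,8)
river: ρ → (8,7,-11)
river: ρ → (-11,15,4)
river: ρ → (4,17,-7)
closes: descent 2, river 10
min |a| on river = 4

4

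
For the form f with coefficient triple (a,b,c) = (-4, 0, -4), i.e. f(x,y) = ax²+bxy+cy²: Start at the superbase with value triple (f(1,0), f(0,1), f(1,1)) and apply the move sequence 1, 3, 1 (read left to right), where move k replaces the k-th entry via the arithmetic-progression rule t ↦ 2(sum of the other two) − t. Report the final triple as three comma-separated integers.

start (-4,-4,-8) = (f(1,0),f(0,1),f(1,1))
replace slot 1: 2·((-4)+(-8)) − (-4) = -20 → (-20,-4,-8)
replace slot 3: 2·((-20)+(-4)) − (-8) = -40 → (-20,-4,-40)
replace slot 1: 2·((-4)+(-40)) − (-20) = -68 → (-68,-4,-40)

-68,-4,-40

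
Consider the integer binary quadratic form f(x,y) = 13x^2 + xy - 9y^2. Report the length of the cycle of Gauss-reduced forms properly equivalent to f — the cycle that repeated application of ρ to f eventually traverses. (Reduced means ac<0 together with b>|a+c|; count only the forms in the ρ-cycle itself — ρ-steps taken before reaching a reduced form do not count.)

D = 469, ⌊√D⌋ = 21
descent: ρ → (-9,17,5)  [lands on river]
river: ρ → (5,13,-15)
river: ρ → (-15,17,3)
river: ρ → (3,19,-9)
ρ-cycle length = 4 (tail of 1 descent step not counted)

4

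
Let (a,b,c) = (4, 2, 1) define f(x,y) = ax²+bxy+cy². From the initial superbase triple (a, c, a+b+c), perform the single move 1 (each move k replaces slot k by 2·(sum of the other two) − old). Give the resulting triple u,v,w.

start (4,1,7) = (f(1,0),f(0,1),f(1,1))
replace slot 1: 2·(1+7) − 4 = 12 → (12,1,7)

12,1,7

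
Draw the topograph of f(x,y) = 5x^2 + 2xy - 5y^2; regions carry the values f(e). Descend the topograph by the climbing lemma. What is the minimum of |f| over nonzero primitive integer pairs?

river: ρ → (-5,8,2)
river: ρ → (2,8,-5)
river: ρ → (-5,2,5)
river: ρ → (5,8,-2)
river: ρ → (-2,8,5)
river: ρ → (5,2,-5)
closes: descent 0, river 6
min |a| on river = 2

2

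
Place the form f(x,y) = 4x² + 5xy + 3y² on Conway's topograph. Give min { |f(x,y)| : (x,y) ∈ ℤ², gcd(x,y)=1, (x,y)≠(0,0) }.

translate: b→-3 (≡5 mod 8), so (4,5,3)→(4,-3,2)
flip: (4,-3,2)→(2,3,4)
translate: b→-1 (≡3 mod 4), so (2,3,4)→(2,-1,3)
reduced (well bottom): (2,-1,3) with a≤c, −a<b≤a
well minimum = a = 2

2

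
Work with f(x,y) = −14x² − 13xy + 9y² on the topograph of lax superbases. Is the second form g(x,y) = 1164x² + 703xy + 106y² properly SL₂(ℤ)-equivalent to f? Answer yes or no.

D₁ = 673, D₂ = 673
river cycle of f (length 58): (9, 13, -14), (-14, 15, 8), (8, 17, -12), (-12, 7, 13), (13, 19, -6), (-6, 17, 16), (16, 15, -7), (-7, 13, 18), (18, 23, -2), (-2, 25, 6), … (48 more)
river cycle of g (length 58): (9, 13, -14), (-14, 15, 8), (8, 17, -12), (-12, 7, 13), (13, 19, -6), (-6, 17, 16), (16, 15, -7), (-7, 13, 18), (18, 23, -2), (-2, 25, 6), … (48 more)
cycles coincide ⇒ equivalent

yes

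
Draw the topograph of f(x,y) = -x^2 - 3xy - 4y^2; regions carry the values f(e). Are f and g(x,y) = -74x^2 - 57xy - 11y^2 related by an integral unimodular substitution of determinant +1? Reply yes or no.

D₁ = -7, D₂ = -7
f is negative-definite; reduce −f:
−f: translate: b→1 (≡3 mod 2), so (1,3,4)→(1,1,2)
−f: reduced (well bottom): (1,1,2) with a≤c, −a<b≤a
flip sign back: reduced form of f is (-1,-1,-2)
g is negative-definite; reduce −g:
−g: flip: (74,57,11)→(11,-57,74)
−g: translate: b→9 (≡-57 mod 22), so (11,-57,74)→(11,9,2)
−g: flip: (11,9,2)→(2,-9,11)
−g: translate: b→-1 (≡-9 mod 4), so (2,-9,11)→(2,-1,1)
−g: flip: (2,-1,1)→(1,1,2)
−g: reduced (well bottom): (1,1,2) with a≤c, −a<b≤a
flip sign back: reduced form of g is (-1,-1,-2)
reduced forms (-1, -1, -2) vs (-1, -1, -2) ⇒ equivalent

yes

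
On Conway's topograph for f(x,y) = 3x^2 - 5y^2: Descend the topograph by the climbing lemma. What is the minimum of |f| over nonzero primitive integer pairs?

descent: ρ → (-5,0,3)
descent: ρ → (3,6,-2)  [lands on river]
river: ρ → (-2,6,3)
closes: descent 2, river 2
min |a| on river = 2

2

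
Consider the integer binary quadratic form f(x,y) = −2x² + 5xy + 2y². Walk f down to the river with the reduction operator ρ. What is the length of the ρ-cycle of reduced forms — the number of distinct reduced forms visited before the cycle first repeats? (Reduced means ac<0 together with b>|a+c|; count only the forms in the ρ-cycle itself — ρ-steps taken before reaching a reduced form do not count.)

D = 41, ⌊√D⌋ = 6
river: ρ → (2,3,-4)
river: ρ → (-4,5,1)
river: ρ → (1,5,-4)
river: ρ → (-4,3,2)
river: ρ → (2,5,-2)
river: ρ → (-2,3,4)
river: ρ → (4,5,-1)
river: ρ → (-1,5,4)
river: ρ → (4,3,-2)
river: ρ → (-2,5,2)
ρ-cycle length = 10 (tail of 0 descent steps not counted)

10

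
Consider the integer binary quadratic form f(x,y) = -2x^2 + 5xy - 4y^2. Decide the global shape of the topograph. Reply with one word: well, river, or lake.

D = b²−4ac = 5² − 4·(-2)·(-4) = -7
D < 0 ⇒ definite ⇒ every region one sign ⇒ single well

well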